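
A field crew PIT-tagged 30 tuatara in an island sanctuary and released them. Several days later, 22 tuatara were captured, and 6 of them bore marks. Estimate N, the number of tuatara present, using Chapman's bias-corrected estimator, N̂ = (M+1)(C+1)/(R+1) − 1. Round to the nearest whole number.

N ≈ 101

N̂ = (30+1)(22+1)/(6+1) − 1 = 31·23/7 − 1
= 713/7 − 1 ≈ 101.9 − 1 ≈ 100.9 → 101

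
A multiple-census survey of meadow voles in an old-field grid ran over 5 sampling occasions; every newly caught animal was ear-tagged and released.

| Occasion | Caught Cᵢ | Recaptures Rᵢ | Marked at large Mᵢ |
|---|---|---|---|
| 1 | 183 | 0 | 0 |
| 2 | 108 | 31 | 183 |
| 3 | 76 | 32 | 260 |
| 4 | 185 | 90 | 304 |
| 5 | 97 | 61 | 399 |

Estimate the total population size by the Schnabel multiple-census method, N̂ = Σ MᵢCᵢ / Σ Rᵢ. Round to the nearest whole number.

N ≈ 628

Σ MᵢCᵢ = 0·183 + 183·108 + 260·76 + 304·185 + 399·97 = 0 + 19764 + 19760 + 56240 + 38703 = 134467
Σ Rᵢ = 0 + 31 + 32 + 90 + 61 = 214
N̂ = 134467 / 214 ≈ 628.4 → 628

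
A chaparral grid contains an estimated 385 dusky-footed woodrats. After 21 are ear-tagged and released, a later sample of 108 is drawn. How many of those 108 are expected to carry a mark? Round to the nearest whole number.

expected recaptures ≈ 6

Expected recaptures E[R] = M·C / N.
E[R] = 21 × 108 / 385 = 2268 / 385 ≈ 5.9 → 6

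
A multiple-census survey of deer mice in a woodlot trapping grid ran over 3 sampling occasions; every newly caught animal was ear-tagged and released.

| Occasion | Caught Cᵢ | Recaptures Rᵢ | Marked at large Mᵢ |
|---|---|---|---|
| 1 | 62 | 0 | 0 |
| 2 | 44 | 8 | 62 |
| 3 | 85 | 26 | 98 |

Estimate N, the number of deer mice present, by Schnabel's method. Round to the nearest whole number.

N ≈ 325

Σ MᵢCᵢ = 0·62 + 62·44 + 98·85 = 0 + 2728 + 8330 = 11058
Σ Rᵢ = 0 + 8 + 26 = 34
N̂ = 11058 / 34 ≈ 325.2 → 325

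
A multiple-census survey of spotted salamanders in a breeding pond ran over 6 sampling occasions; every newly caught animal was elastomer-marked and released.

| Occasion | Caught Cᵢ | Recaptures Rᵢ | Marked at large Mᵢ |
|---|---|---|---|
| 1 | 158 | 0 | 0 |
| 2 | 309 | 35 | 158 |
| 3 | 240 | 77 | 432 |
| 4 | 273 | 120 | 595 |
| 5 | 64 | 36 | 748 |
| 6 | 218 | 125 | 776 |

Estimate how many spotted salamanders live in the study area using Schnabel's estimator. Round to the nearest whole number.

Σ MᵢCᵢ = 0·158 + 158·309 + 432·240 + 595·273 + 748·64 + 776·218 = 0 + 48822 + 103680 + 162435 + 47872 + 169168 = 531977
Σ Rᵢ = 0 + 35 + 77 + 120 + 36 + 125 = 393
N̂ = 531977 / 393 ≈ 1353.6 → 1354

N ≈ 1354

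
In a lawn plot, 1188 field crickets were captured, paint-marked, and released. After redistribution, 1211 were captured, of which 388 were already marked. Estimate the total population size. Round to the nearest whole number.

N = (1188 × 1211) / 388 = 1438668 / 388 ≈ 3707.9 → 3708

N ≈ 3708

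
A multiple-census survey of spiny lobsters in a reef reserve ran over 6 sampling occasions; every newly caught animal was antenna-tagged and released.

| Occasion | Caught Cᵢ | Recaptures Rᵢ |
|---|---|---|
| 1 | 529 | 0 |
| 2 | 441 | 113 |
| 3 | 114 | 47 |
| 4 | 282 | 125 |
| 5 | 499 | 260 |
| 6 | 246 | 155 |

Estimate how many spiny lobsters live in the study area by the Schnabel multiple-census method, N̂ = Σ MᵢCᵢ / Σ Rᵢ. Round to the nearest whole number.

N ≈ 2080

Marked at large before each occasion: Mᵢ = Σⱼ<ᵢ (Cⱼ − Rⱼ) → M1=0, M2=529, M3=857, M4=924, M5=1081, M6=1320
Σ MᵢCᵢ = 0·529 + 529·441 + 857·114 + 924·282 + 1081·499 + 1320·246 = 0 + 233289 + 97698 + 260568 + 539419 + 324720 = 1455694
Σ Rᵢ = 0 + 113 + 47 + 125 + 260 + 155 = 700
N̂ = 1455694 / 700 ≈ 2079.6 → 2080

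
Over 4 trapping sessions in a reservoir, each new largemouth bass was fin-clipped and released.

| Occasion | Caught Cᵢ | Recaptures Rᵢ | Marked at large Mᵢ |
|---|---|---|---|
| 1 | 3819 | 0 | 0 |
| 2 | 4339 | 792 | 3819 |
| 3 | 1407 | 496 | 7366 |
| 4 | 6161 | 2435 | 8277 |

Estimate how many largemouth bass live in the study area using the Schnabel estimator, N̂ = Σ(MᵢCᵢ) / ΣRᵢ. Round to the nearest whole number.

Σ MᵢCᵢ = 0·3819 + 3819·4339 + 7366·1407 + 8277·6161 = 0 + 16570641 + 10363962 + 50994597 = 77929200
Σ Rᵢ = 0 + 792 + 496 + 2435 = 3723
N̂ = 77929200 / 3723 ≈ 20931.8 → 20932

N ≈ 20,932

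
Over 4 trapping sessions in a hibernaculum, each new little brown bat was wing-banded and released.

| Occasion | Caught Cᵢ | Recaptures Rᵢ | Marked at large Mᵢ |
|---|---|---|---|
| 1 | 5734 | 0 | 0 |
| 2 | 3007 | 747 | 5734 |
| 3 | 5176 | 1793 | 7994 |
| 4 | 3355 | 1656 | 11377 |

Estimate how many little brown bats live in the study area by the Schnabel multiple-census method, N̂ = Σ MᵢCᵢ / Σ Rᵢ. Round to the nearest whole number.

N ≈ 23,067

Σ MᵢCᵢ = 0·5734 + 5734·3007 + 7994·5176 + 11377·3355 = 0 + 17242138 + 41376944 + 38169835 = 96788917
Σ Rᵢ = 0 + 747 + 1793 + 1656 = 4196
N̂ = 96788917 / 4196 ≈ 23066.9 → 23067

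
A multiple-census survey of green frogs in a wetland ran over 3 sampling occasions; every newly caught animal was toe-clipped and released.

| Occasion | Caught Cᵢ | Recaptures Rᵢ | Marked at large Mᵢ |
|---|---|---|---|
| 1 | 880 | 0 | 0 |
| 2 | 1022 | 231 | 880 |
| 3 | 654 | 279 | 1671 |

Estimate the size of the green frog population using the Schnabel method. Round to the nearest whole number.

Σ MᵢCᵢ = 0·880 + 880·1022 + 1671·654 = 0 + 899360 + 1092834 = 1992194
Σ Rᵢ = 0 + 231 + 279 = 510
N̂ = 1992194 / 510 ≈ 3906.3 → 3906

N ≈ 3906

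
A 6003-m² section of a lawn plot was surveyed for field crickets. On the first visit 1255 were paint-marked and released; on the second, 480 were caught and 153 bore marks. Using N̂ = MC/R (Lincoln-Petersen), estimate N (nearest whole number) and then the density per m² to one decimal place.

N̂ = 1255·480/153 = 602400/153 ≈ 3937.3 → 3937
Density = N̂ / area = 3937 / 6003 ≈ 0.66 → 0.7 per m²

density ≈ 0.7 field crickets per m²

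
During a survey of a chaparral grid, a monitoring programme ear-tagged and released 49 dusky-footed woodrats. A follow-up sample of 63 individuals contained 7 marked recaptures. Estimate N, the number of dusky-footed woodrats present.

N = 441

Lincoln-Petersen assumes M/N = R/C, so N = M·C / R.
N = (49 × 63) / 7 = 3087 / 7 = 441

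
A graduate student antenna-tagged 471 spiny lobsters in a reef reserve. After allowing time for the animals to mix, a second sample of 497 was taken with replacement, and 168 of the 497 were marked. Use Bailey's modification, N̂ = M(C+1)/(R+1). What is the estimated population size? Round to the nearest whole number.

N ≈ 1388

N̂ = 471·(497+1)/(168+1) = 471·498/169 = 234558/169 ≈ 1387.9 → 1388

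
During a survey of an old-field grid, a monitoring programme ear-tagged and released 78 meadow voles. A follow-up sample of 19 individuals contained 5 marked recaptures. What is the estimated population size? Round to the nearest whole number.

N ≈ 296

Lincoln-Petersen assumes M/N = R/C, so N = M·C / R.
N = (78 × 19) / 5 = 1482 / 5 ≈ 296.4 → 296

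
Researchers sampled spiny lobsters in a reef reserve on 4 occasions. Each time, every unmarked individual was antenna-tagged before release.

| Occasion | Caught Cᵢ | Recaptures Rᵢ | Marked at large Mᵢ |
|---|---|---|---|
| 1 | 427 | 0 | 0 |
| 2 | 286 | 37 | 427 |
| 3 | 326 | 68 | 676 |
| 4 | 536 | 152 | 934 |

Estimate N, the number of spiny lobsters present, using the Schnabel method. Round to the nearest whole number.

N ≈ 3281

Σ MᵢCᵢ = 0·427 + 427·286 + 676·326 + 934·536 = 0 + 122122 + 220376 + 500624 = 843122
Σ Rᵢ = 0 + 37 + 68 + 152 = 257
N̂ = 843122 / 257 ≈ 3280.6 → 3281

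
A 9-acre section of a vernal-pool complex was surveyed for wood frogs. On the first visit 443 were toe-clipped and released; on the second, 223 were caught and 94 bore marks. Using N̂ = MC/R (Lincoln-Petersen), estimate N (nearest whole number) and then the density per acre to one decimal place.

N̂ = 443·223/94 = 98789/94 ≈ 1050.9 → 1051
Density = N̂ / area = 1051 / 9 ≈ 116.78 → 116.8 per acre

density ≈ 116.8 wood frogs per acre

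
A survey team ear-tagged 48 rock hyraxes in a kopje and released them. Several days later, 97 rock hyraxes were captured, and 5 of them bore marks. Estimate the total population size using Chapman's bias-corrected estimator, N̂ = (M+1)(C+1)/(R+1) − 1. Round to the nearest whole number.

N̂ = (48+1)(97+1)/(5+1) − 1 = 49·98/6 − 1
= 4802/6 − 1 ≈ 800.3 − 1 ≈ 799.3 → 799

N ≈ 799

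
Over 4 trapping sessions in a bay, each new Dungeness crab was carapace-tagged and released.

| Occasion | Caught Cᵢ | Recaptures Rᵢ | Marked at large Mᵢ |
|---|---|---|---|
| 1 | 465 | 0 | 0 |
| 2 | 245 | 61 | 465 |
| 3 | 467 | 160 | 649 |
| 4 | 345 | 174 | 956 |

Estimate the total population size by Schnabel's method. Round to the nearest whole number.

N ≈ 1891

Σ MᵢCᵢ = 0·465 + 465·245 + 649·467 + 956·345 = 0 + 113925 + 303083 + 329820 = 746828
Σ Rᵢ = 0 + 61 + 160 + 174 = 395
N̂ = 746828 / 395 ≈ 1890.7 → 1891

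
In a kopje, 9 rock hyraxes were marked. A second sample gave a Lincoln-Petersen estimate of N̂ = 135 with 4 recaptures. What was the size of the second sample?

From N = M·C/R: C = N·R / M = 135·4 / 9 = 540 / 9 = 60.

C = 60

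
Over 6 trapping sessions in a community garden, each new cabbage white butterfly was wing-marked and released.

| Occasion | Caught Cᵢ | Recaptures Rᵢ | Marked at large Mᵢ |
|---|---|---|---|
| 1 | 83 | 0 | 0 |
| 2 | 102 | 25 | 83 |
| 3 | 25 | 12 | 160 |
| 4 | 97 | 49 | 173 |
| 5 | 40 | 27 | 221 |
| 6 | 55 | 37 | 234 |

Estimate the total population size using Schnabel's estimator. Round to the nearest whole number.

N ≈ 340

Σ MᵢCᵢ = 0·83 + 83·102 + 160·25 + 173·97 + 221·40 + 234·55 = 0 + 8466 + 4000 + 16781 + 8840 + 12870 = 50957
Σ Rᵢ = 0 + 25 + 12 + 49 + 27 + 37 = 150
N̂ = 50957 / 150 ≈ 339.7 → 340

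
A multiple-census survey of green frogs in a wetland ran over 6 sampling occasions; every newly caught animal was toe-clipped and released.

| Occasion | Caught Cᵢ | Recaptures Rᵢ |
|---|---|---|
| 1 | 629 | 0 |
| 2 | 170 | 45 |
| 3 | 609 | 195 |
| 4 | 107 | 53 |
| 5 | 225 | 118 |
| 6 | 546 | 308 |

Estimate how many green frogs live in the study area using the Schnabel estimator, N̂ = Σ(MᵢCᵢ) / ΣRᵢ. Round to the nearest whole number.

N ≈ 2353

Marked at large before each occasion: Mᵢ = Σⱼ<ᵢ (Cⱼ − Rⱼ) → M1=0, M2=629, M3=754, M4=1168, M5=1222, M6=1329
Σ MᵢCᵢ = 0·629 + 629·170 + 754·609 + 1168·107 + 1222·225 + 1329·546 = 0 + 106930 + 459186 + 124976 + 274950 + 725634 = 1691676
Σ Rᵢ = 0 + 45 + 195 + 53 + 118 + 308 = 719
N̂ = 1691676 / 719 ≈ 2352.8 → 2353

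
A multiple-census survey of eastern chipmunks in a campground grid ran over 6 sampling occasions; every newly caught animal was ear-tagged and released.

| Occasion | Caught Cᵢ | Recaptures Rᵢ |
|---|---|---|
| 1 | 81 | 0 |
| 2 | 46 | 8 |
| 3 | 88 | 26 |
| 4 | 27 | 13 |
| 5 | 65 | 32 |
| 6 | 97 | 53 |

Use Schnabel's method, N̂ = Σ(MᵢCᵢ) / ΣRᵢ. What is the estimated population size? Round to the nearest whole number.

Marked at large before each occasion: Mᵢ = Σⱼ<ᵢ (Cⱼ − Rⱼ) → M1=0, M2=81, M3=119, M4=181, M5=195, M6=228
Σ MᵢCᵢ = 0·81 + 81·46 + 119·88 + 181·27 + 195·65 + 228·97 = 0 + 3726 + 10472 + 4887 + 12675 + 22116 = 53876
Σ Rᵢ = 0 + 8 + 26 + 13 + 32 + 53 = 132
N̂ = 53876 / 132 ≈ 408.2 → 408

N ≈ 408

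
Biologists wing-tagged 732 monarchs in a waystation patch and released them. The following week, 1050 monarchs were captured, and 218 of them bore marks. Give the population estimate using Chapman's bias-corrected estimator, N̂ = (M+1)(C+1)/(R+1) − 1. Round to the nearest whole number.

N̂ = (732+1)(1050+1)/(218+1) − 1 = 733·1051/219 − 1
= 770383/219 − 1 ≈ 3517.7 − 1 ≈ 3516.7 → 3517

N ≈ 3517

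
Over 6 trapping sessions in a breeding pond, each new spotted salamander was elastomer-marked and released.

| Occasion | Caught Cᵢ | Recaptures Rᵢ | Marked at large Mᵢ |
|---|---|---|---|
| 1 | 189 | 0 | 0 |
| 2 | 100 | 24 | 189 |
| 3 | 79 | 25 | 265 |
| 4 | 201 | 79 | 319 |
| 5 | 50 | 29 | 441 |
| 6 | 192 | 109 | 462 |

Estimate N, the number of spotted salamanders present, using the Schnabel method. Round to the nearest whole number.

Σ MᵢCᵢ = 0·189 + 189·100 + 265·79 + 319·201 + 441·50 + 462·192 = 0 + 18900 + 20935 + 64119 + 22050 + 88704 = 214708
Σ Rᵢ = 0 + 24 + 25 + 79 + 29 + 109 = 266
N̂ = 214708 / 266 ≈ 807.2 → 807

N ≈ 807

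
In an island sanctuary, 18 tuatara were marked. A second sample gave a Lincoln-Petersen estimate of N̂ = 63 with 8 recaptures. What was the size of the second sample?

C = 28

From N = M·C/R: C = N·R / M = 63·8 / 18 = 504 / 18 = 28.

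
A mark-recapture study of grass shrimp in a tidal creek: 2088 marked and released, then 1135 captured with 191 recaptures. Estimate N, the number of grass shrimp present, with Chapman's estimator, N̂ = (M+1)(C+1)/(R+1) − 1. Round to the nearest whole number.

N̂ = (2088+1)(1135+1)/(191+1) − 1 = 2089·1136/192 − 1
= 2373104/192 − 1 ≈ 12359.9 − 1 ≈ 12358.9 → 12359

N ≈ 12,359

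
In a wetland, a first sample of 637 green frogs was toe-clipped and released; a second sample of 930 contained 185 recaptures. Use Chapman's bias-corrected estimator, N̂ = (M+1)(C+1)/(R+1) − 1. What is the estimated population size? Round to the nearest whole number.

N ≈ 3192

N̂ = (637+1)(930+1)/(185+1) − 1 = 638·931/186 − 1
= 593978/186 − 1 ≈ 3193.4 − 1 ≈ 3192.4 → 3192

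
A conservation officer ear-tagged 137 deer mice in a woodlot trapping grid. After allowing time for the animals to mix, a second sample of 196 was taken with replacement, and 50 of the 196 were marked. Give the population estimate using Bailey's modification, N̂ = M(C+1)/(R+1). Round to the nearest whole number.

N̂ = 137·(196+1)/(50+1) = 137·197/51 = 26989/51 ≈ 529.2 → 529

N ≈ 529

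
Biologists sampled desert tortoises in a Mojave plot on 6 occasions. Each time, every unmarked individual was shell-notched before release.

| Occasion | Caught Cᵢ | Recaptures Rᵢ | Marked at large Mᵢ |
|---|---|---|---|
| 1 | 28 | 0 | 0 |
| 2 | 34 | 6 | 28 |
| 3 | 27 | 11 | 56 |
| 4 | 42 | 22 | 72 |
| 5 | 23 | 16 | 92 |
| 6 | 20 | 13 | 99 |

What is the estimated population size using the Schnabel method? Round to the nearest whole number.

N ≈ 141

Σ MᵢCᵢ = 0·28 + 28·34 + 56·27 + 72·42 + 92·23 + 99·20 = 0 + 952 + 1512 + 3024 + 2116 + 1980 = 9584
Σ Rᵢ = 0 + 6 + 11 + 22 + 16 + 13 = 68
N̂ = 9584 / 68 ≈ 140.9 → 141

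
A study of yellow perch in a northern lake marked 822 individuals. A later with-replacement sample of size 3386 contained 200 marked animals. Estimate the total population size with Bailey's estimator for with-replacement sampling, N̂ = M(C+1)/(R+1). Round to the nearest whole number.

N̂ = 822·(3386+1)/(200+1) = 822·3387/201 = 2784114/201 ≈ 13851.3 → 13851

N ≈ 13,851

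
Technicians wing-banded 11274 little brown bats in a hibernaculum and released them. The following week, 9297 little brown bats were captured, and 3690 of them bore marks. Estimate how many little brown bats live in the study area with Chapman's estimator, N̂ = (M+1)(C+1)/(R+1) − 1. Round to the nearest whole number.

N̂ = (11274+1)(9297+1)/(3690+1) − 1 = 11275·9298/3691 − 1
= 104834950/3691 − 1 ≈ 28402.9 − 1 ≈ 28401.9 → 28402

N ≈ 28,402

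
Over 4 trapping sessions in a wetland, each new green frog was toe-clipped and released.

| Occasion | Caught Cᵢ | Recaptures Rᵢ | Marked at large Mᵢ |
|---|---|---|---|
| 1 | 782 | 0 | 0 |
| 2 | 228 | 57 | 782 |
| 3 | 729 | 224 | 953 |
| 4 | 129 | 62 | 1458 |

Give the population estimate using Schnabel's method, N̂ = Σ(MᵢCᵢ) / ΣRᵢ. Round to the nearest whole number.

N ≈ 3094

Σ MᵢCᵢ = 0·782 + 782·228 + 953·729 + 1458·129 = 0 + 178296 + 694737 + 188082 = 1061115
Σ Rᵢ = 0 + 57 + 224 + 62 = 343
N̂ = 1061115 / 343 ≈ 3093.6 → 3094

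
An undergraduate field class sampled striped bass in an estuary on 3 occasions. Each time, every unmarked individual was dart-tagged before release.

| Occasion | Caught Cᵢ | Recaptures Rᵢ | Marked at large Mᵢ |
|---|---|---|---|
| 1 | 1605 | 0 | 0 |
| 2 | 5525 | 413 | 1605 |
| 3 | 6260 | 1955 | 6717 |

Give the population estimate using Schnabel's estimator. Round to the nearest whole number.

Σ MᵢCᵢ = 0·1605 + 1605·5525 + 6717·6260 = 0 + 8867625 + 42048420 = 50916045
Σ Rᵢ = 0 + 413 + 1955 = 2368
N̂ = 50916045 / 2368 ≈ 21501.7 → 21502

N ≈ 21,502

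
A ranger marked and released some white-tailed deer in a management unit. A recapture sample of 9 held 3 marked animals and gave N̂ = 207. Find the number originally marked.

From N = M·C/R: M = N·R / C = 207·3 / 9 = 621 / 9 = 69.

M = 69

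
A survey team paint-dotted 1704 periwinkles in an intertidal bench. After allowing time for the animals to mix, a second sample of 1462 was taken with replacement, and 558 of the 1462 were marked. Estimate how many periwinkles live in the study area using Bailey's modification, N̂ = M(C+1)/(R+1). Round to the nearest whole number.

N̂ = 1704·(1462+1)/(558+1) = 1704·1463/559 = 2492952/559 ≈ 4459.7 → 4460

N ≈ 4460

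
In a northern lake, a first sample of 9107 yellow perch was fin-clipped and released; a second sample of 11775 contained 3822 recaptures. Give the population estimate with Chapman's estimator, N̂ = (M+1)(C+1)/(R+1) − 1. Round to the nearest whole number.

N̂ = (9107+1)(11775+1)/(3822+1) − 1 = 9108·11776/3823 − 1
= 107255808/3823 − 1 ≈ 28055.4 − 1 ≈ 28054.4 → 28054

N ≈ 28,054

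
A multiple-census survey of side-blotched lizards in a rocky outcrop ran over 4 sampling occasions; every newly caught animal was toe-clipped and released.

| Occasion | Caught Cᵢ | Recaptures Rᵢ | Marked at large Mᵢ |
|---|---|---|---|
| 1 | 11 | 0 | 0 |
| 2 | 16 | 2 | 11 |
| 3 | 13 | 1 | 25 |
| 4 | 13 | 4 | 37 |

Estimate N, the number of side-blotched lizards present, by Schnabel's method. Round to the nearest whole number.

Σ MᵢCᵢ = 0·11 + 11·16 + 25·13 + 37·13 = 0 + 176 + 325 + 481 = 982
Σ Rᵢ = 0 + 2 + 1 + 4 = 7
N̂ = 982 / 7 ≈ 140.3 → 140

N ≈ 140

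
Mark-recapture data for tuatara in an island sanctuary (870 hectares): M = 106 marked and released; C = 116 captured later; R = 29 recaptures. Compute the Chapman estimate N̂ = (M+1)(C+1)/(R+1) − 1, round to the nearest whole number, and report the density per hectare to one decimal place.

density ≈ 0.5 tuatara per hectare

N̂ = 107·117/30 − 1 = 12519/30 − 1 ≈ 416.3 → 416
Density = N̂ / area = 416 / 870 ≈ 0.48 → 0.5 per hectare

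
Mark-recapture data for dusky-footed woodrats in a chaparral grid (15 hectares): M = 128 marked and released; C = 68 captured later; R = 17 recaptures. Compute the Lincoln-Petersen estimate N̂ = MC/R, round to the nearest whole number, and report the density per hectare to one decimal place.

N̂ = 128·68/17 = 8704/17 = 512
Density = N̂ / area = 512 / 15 ≈ 34.13 → 34.1 per hectare

density ≈ 34.1 dusky-footed woodrats per hectare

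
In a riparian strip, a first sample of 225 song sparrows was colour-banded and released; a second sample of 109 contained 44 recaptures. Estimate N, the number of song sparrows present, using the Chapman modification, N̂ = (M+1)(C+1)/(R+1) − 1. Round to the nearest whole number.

N ≈ 551

N̂ = (225+1)(109+1)/(44+1) − 1 = 226·110/45 − 1
= 24860/45 − 1 ≈ 552.4 − 1 ≈ 551.4 → 551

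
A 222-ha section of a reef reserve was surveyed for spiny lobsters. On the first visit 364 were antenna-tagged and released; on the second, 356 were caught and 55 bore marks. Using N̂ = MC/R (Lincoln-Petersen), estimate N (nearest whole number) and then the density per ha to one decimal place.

N̂ = 364·356/55 = 129584/55 ≈ 2356.1 → 2356
Density = N̂ / area = 2356 / 222 ≈ 10.61 → 10.6 per ha

density ≈ 10.6 spiny lobsters per ha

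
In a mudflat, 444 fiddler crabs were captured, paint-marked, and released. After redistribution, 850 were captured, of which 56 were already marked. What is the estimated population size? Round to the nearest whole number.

N = (444 × 850) / 56 = 377400 / 56 ≈ 6739.3 → 6739

N ≈ 6739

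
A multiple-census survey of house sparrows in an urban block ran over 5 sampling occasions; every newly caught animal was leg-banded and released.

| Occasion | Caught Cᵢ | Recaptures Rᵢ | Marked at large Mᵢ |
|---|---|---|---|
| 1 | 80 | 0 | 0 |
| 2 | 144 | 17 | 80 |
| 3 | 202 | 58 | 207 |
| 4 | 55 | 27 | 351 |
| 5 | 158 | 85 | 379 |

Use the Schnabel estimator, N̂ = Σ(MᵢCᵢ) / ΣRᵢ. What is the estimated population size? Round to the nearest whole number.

N ≈ 709

Σ MᵢCᵢ = 0·80 + 80·144 + 207·202 + 351·55 + 379·158 = 0 + 11520 + 41814 + 19305 + 59882 = 132521
Σ Rᵢ = 0 + 17 + 58 + 27 + 85 = 187
N̂ = 132521 / 187 ≈ 708.7 → 709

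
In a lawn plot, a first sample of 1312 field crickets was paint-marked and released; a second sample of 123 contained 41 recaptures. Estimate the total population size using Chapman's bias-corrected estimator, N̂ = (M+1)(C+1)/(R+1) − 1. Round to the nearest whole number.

N̂ = (1312+1)(123+1)/(41+1) − 1 = 1313·124/42 − 1
= 162812/42 − 1 ≈ 3876.48 − 1 ≈ 3875.48 → 3875

N ≈ 3875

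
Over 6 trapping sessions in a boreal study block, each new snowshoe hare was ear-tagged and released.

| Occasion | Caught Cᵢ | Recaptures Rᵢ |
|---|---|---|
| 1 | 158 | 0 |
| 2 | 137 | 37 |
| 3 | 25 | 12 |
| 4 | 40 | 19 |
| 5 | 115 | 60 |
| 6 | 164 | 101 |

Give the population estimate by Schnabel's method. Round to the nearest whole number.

N ≈ 565

Marked at large before each occasion: Mᵢ = Σⱼ<ᵢ (Cⱼ − Rⱼ) → M1=0, M2=158, M3=258, M4=271, M5=292, M6=347
Σ MᵢCᵢ = 0·158 + 158·137 + 258·25 + 271·40 + 292·115 + 347·164 = 0 + 21646 + 6450 + 10840 + 33580 + 56908 = 129424
Σ Rᵢ = 0 + 37 + 12 + 19 + 60 + 101 = 229
N̂ = 129424 / 229 ≈ 565.2 → 565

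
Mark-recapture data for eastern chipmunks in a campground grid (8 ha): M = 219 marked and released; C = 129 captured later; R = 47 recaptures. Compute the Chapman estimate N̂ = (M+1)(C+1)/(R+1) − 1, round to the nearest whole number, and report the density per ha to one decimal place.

N̂ = 220·130/48 − 1 = 28600/48 − 1 ≈ 594.8 → 595
Density = N̂ / area = 595 / 8 ≈ 74.38 → 74.4 per ha

density ≈ 74.4 eastern chipmunks per ha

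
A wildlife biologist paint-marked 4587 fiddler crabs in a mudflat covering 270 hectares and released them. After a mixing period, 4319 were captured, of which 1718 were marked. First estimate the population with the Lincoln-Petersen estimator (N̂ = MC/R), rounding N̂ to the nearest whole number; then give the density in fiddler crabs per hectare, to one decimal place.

density ≈ 42.7 fiddler crabs per hectare

N̂ = 4587·4319/1718 = 19811253/1718 ≈ 11531.6 → 11532
Density = N̂ / area = 11532 / 270 ≈ 42.71 → 42.7 per hectare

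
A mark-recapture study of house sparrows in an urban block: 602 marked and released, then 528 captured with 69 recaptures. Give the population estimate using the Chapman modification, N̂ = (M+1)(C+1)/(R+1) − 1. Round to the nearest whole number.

N ≈ 4556

N̂ = (602+1)(528+1)/(69+1) − 1 = 603·529/70 − 1
= 318987/70 − 1 ≈ 4557.0 − 1 ≈ 4556.0 → 4556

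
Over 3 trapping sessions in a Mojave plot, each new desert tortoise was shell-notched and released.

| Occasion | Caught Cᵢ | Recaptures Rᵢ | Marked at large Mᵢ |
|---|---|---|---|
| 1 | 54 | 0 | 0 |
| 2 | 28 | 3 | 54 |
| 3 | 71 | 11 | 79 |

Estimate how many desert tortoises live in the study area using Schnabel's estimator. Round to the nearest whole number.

N ≈ 509

Σ MᵢCᵢ = 0·54 + 54·28 + 79·71 = 0 + 1512 + 5609 = 7121
Σ Rᵢ = 0 + 3 + 11 = 14
N̂ = 7121 / 14 ≈ 508.6 → 509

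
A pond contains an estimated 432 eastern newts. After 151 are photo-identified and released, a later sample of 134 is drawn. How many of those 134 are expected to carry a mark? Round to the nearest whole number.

expected recaptures ≈ 47

Expected recaptures E[R] = M·C / N.
E[R] = 151 × 134 / 432 = 20234 / 432 ≈ 46.8 → 47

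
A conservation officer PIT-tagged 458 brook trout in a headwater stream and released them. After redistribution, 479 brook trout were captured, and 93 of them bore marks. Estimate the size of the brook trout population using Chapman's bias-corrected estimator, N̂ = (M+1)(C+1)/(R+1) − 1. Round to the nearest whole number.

N̂ = (458+1)(479+1)/(93+1) − 1 = 459·480/94 − 1
= 220320/94 − 1 ≈ 2343.8 − 1 ≈ 2342.8 → 2343

N ≈ 2343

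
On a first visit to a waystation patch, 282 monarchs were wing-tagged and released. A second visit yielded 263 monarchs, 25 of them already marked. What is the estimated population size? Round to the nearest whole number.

The marked fraction in the recapture sample should equal the marked fraction in the population: 25/263 = 282/N.
N = (282 × 263) / 25 = 74166 / 25 ≈ 2966.6 → 2967

N ≈ 2967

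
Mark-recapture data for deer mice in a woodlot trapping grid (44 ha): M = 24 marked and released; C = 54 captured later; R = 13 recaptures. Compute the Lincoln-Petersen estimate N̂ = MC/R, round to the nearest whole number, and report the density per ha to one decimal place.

N̂ = 24·54/13 = 1296/13 ≈ 99.7 → 100
Density = N̂ / area = 100 / 44 ≈ 2.27 → 2.3 per ha

density ≈ 2.3 deer mice per ha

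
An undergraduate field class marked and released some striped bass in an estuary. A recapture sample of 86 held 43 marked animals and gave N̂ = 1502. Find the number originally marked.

M = 751

From N = M·C/R: M = N·R / C = 1502·43 / 86 = 64586 / 86 = 751.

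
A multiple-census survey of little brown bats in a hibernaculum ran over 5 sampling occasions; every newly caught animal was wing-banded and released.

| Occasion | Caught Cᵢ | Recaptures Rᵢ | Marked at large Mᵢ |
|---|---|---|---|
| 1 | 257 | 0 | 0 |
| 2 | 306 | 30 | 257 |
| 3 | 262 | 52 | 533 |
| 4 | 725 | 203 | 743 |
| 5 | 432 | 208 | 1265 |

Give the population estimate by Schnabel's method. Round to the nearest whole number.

N ≈ 2644

Σ MᵢCᵢ = 0·257 + 257·306 + 533·262 + 743·725 + 1265·432 = 0 + 78642 + 139646 + 538675 + 546480 = 1303443
Σ Rᵢ = 0 + 30 + 52 + 203 + 208 = 493
N̂ = 1303443 / 493 ≈ 2643.9 → 2644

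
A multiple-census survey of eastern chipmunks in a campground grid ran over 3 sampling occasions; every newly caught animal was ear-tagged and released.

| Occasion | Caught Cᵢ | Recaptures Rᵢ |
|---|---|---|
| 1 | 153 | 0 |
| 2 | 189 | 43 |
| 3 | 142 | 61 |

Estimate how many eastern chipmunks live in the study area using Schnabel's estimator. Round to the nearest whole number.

Marked at large before each occasion: Mᵢ = Σⱼ<ᵢ (Cⱼ − Rⱼ) → M1=0, M2=153, M3=299
Σ MᵢCᵢ = 0·153 + 153·189 + 299·142 = 0 + 28917 + 42458 = 71375
Σ Rᵢ = 0 + 43 + 61 = 104
N̂ = 71375 / 104 ≈ 686.3 → 686

N ≈ 686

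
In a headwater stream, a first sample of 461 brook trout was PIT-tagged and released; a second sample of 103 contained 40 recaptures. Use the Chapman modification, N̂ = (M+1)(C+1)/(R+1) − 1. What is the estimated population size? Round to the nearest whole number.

N ≈ 1171

N̂ = (461+1)(103+1)/(40+1) − 1 = 462·104/41 − 1
= 48048/41 − 1 ≈ 1171.9 − 1 ≈ 1170.9 → 1171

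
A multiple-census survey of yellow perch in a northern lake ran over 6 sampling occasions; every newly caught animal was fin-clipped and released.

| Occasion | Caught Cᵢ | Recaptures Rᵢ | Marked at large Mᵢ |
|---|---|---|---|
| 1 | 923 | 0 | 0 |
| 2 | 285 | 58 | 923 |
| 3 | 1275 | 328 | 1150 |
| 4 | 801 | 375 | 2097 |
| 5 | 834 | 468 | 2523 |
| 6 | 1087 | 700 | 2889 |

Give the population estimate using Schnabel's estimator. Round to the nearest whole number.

Σ MᵢCᵢ = 0·923 + 923·285 + 1150·1275 + 2097·801 + 2523·834 + 2889·1087 = 0 + 263055 + 1466250 + 1679697 + 2104182 + 3140343 = 8653527
Σ Rᵢ = 0 + 58 + 328 + 375 + 468 + 700 = 1929
N̂ = 8653527 / 1929 ≈ 4486.0 → 4486

N ≈ 4486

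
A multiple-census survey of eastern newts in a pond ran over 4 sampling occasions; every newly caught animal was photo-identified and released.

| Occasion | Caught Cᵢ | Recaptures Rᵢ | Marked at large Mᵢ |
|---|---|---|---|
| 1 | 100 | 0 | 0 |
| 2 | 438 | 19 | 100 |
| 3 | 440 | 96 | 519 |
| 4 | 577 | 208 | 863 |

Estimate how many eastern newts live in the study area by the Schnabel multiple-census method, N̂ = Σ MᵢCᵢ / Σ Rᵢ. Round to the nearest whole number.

N ≈ 2384

Σ MᵢCᵢ = 0·100 + 100·438 + 519·440 + 863·577 = 0 + 43800 + 228360 + 497951 = 770111
Σ Rᵢ = 0 + 19 + 96 + 208 = 323
N̂ = 770111 / 323 ≈ 2384.2 → 2384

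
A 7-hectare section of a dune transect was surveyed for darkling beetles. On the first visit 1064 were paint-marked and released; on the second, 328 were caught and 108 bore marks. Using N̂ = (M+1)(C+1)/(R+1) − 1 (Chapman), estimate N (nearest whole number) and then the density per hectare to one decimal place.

density ≈ 459.1 darkling beetles per hectare

N̂ = 1065·329/109 − 1 = 350385/109 − 1 ≈ 3213.5 → 3214
Density = N̂ / area = 3214 / 7 ≈ 459.14 → 459.1 per hectare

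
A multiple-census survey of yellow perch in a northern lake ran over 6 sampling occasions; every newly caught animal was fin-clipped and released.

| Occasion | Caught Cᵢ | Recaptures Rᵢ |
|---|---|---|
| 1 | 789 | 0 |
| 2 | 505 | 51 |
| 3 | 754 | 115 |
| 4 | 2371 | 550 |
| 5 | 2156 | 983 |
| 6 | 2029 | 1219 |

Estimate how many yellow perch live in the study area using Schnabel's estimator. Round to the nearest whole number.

Marked at large before each occasion: Mᵢ = Σⱼ<ᵢ (Cⱼ − Rⱼ) → M1=0, M2=789, M3=1243, M4=1882, M5=3703, M6=4876
Σ MᵢCᵢ = 0·789 + 789·505 + 1243·754 + 1882·2371 + 3703·2156 + 4876·2029 = 0 + 398445 + 937222 + 4462222 + 7983668 + 9893404 = 23674961
Σ Rᵢ = 0 + 51 + 115 + 550 + 983 + 1219 = 2918
N̂ = 23674961 / 2918 ≈ 8113.4 → 8113

N ≈ 8113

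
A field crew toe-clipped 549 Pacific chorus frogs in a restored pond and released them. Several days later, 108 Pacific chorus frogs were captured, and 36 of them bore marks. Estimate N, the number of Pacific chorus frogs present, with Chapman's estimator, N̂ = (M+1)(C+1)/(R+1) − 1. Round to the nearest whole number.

N ≈ 1619

N̂ = (549+1)(108+1)/(36+1) − 1 = 550·109/37 − 1
= 59950/37 − 1 ≈ 1620.3 − 1 ≈ 1619.3 → 1619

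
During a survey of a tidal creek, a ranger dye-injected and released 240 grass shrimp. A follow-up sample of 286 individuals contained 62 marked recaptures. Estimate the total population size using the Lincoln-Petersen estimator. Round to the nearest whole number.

N ≈ 1107

The marked fraction in the recapture sample should equal the marked fraction in the population: 62/286 = 240/N.
N = (240 × 286) / 62 = 68640 / 62 ≈ 1107.1 → 1107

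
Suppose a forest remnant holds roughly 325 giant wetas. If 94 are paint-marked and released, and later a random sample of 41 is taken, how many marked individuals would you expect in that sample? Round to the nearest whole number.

Expected recaptures E[R] = M·C / N.
E[R] = 94 × 41 / 325 = 3854 / 325 ≈ 11.9 → 12

expected recaptures ≈ 12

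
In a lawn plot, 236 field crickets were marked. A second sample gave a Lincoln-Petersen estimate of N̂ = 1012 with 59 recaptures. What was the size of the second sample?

From N = M·C/R: C = N·R / M = 1012·59 / 236 = 59708 / 236 = 253.

C = 253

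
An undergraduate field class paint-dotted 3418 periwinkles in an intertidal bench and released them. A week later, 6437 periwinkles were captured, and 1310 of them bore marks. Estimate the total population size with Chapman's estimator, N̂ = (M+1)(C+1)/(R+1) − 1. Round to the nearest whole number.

N ≈ 16,789

N̂ = (3418+1)(6437+1)/(1310+1) − 1 = 3419·6438/1311 − 1
= 22011522/1311 − 1 ≈ 16789.9 − 1 ≈ 16788.9 → 16789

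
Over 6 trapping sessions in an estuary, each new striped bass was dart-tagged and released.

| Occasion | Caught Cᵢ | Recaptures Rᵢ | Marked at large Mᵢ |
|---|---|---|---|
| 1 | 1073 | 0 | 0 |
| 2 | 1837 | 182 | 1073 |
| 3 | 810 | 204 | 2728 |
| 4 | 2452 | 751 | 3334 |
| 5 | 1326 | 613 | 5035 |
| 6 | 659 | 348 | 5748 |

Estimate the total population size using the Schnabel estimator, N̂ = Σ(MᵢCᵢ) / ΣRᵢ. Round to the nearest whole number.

N ≈ 10,877

Σ MᵢCᵢ = 0·1073 + 1073·1837 + 2728·810 + 3334·2452 + 5035·1326 + 5748·659 = 0 + 1971101 + 2209680 + 8174968 + 6676410 + 3787932 = 22820091
Σ Rᵢ = 0 + 182 + 204 + 751 + 613 + 348 = 2098
N̂ = 22820091 / 2098 ≈ 10877.1 → 10877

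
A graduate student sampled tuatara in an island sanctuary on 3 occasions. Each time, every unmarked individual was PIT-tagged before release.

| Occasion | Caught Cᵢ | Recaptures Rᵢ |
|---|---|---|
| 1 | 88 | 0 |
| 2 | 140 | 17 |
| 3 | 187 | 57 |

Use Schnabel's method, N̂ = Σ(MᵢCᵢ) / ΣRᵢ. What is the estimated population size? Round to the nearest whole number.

Marked at large before each occasion: Mᵢ = Σⱼ<ᵢ (Cⱼ − Rⱼ) → M1=0, M2=88, M3=211
Σ MᵢCᵢ = 0·88 + 88·140 + 211·187 = 0 + 12320 + 39457 = 51777
Σ Rᵢ = 0 + 17 + 57 = 74
N̂ = 51777 / 74 ≈ 699.7 → 700

N ≈ 700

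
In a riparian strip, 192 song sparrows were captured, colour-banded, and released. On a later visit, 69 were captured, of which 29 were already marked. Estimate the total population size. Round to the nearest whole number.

N = (192 × 69) / 29 = 13248 / 29 ≈ 456.8 → 457

N ≈ 457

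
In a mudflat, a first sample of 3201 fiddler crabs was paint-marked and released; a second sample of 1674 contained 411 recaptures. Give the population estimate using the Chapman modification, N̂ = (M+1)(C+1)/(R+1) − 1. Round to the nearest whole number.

N̂ = (3201+1)(1674+1)/(411+1) − 1 = 3202·1675/412 − 1
= 5363350/412 − 1 ≈ 13017.8 − 1 ≈ 13016.8 → 13017

N ≈ 13,017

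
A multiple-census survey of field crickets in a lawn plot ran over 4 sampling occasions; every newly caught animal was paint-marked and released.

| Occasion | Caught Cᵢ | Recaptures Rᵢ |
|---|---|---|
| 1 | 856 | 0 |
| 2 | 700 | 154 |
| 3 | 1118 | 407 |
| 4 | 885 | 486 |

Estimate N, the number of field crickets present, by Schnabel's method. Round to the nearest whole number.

N ≈ 3855

Marked at large before each occasion: Mᵢ = Σⱼ<ᵢ (Cⱼ − Rⱼ) → M1=0, M2=856, M3=1402, M4=2113
Σ MᵢCᵢ = 0·856 + 856·700 + 1402·1118 + 2113·885 = 0 + 599200 + 1567436 + 1870005 = 4036641
Σ Rᵢ = 0 + 154 + 407 + 486 = 1047
N̂ = 4036641 / 1047 ≈ 3855.4 → 3855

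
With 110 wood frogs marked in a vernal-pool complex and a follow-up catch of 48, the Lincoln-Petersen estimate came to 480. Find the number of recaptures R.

From N = M·C/R: R = M·C / N = 110·48 / 480 = 5280 / 480 = 11.

R = 11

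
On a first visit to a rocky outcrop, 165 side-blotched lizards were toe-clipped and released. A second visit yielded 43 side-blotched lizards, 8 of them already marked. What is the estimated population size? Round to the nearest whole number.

N ≈ 887

If marked individuals mix randomly, R/C ≈ M/N, giving N ≈ M·C/R.
N = (165 × 43) / 8 = 7095 / 8 ≈ 886.9 → 887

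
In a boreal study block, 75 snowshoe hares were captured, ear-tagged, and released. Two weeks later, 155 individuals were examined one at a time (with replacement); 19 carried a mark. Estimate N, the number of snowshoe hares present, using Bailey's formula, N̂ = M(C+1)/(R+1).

N = 585

N̂ = 75·(155+1)/(19+1) = 75·156/20 = 11700/20 = 585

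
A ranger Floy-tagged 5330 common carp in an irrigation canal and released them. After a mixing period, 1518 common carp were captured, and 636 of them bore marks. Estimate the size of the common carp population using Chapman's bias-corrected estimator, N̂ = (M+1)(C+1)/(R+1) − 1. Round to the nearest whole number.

N ≈ 12,711

N̂ = (5330+1)(1518+1)/(636+1) − 1 = 5331·1519/637 − 1
= 8097789/637 − 1 ≈ 12712.4 − 1 ≈ 12711.4 → 12711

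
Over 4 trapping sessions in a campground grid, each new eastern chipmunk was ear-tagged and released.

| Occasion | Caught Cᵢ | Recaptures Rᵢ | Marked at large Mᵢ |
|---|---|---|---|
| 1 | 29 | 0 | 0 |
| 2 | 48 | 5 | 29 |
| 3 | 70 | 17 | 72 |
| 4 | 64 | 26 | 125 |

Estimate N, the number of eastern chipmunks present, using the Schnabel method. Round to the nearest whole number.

N ≈ 301

Σ MᵢCᵢ = 0·29 + 29·48 + 72·70 + 125·64 = 0 + 1392 + 5040 + 8000 = 14432
Σ Rᵢ = 0 + 5 + 17 + 26 = 48
N̂ = 14432 / 48 ≈ 300.7 → 301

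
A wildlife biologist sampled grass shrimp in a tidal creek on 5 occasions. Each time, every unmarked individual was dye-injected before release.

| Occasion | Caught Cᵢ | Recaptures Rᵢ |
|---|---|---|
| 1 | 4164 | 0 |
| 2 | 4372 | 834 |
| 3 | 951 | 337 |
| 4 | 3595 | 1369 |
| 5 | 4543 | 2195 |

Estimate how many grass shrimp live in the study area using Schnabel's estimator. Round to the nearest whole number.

N ≈ 21,820

Marked at large before each occasion: Mᵢ = Σⱼ<ᵢ (Cⱼ − Rⱼ) → M1=0, M2=4164, M3=7702, M4=8316, M5=10542
Σ MᵢCᵢ = 0·4164 + 4164·4372 + 7702·951 + 8316·3595 + 10542·4543 = 0 + 18205008 + 7324602 + 29896020 + 47892306 = 103317936
Σ Rᵢ = 0 + 834 + 337 + 1369 + 2195 = 4735
N̂ = 103317936 / 4735 ≈ 21820.0 → 21820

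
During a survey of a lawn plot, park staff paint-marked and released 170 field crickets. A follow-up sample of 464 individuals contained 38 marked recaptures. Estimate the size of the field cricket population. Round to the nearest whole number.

N ≈ 2076

The marked fraction in the recapture sample should equal the marked fraction in the population: 38/464 = 170/N.
N = (170 × 464) / 38 = 78880 / 38 ≈ 2075.8 → 2076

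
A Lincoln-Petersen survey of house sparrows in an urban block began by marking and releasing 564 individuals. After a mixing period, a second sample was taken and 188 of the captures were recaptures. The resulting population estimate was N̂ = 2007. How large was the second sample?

C = 669

From N = M·C/R: C = N·R / M = 2007·188 / 564 = 377316 / 564 = 669.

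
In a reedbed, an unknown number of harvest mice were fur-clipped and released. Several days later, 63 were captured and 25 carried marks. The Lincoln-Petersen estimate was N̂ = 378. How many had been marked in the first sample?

M = 150

From N = M·C/R: M = N·R / C = 378·25 / 63 = 9450 / 63 = 150.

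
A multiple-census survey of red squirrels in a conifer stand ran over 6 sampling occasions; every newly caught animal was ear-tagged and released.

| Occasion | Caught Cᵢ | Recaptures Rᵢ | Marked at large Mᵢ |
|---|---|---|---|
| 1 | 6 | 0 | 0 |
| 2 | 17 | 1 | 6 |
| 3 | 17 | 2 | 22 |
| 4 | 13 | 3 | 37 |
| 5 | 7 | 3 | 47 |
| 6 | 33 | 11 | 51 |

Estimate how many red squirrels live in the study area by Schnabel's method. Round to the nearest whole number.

N ≈ 148

Σ MᵢCᵢ = 0·6 + 6·17 + 22·17 + 37·13 + 47·7 + 51·33 = 0 + 102 + 374 + 481 + 329 + 1683 = 2969
Σ Rᵢ = 0 + 1 + 2 + 3 + 3 + 11 = 20
N̂ = 2969 / 20 ≈ 148.4 → 148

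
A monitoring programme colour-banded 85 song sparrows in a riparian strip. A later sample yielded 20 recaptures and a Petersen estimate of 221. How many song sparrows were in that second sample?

C = 52

From N = M·C/R: C = N·R / M = 221·20 / 85 = 4420 / 85 = 52.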